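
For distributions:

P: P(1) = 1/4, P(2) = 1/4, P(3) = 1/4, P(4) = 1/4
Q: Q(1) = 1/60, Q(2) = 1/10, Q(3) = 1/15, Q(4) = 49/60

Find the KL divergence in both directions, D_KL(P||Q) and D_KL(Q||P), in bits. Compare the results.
D_KL(P||Q) = 1.3570 bits, D_KL(Q||P) = 1.0703 bits. D_KL(P||Q) is larger than D_KL(Q||P) by 0.2867 bits; the two directions differ.

D_KL(P||Q) = Σ P(x) log₂(P(x)/Q(x))

Computing term by term:
  P(1)·log₂(P(1)/Q(1)) = (1/4)·log₂((1/4)/(1/60)) = 0.97672
  P(2)·log₂(P(2)/Q(2)) = (1/4)·log₂((1/4)/(1/10)) = 0.33048
  P(3)·log₂(P(3)/Q(3)) = (1/4)·log₂((1/4)/(1/15)) = 0.47672
  P(4)·log₂(P(4)/Q(4)) = (1/4)·log₂((1/4)/(49/60)) = -0.42695

D_KL(P||Q) = 0.97672 + 0.33048 + 0.47672 - 0.42695 = 1.35697 ≈ 1.3570 bits

D_KL(Q||P) = Σ Q(x) log₂(Q(x)/P(x))

Computing term by term:
  Q(1)·log₂(Q(1)/P(1)) = (1/60)·log₂((1/60)/(1/4)) = -0.06511
  Q(2)·log₂(Q(2)/P(2)) = (1/10)·log₂((1/10)/(1/4)) = -0.13219
  Q(3)·log₂(Q(3)/P(3)) = (1/15)·log₂((1/15)/(1/4)) = -0.12713
  Q(4)·log₂(Q(4)/P(4)) = (49/60)·log₂((49/60)/(1/4)) = 1.39472

D_KL(Q||P) = -0.06511 - 0.13219 - 0.12713 + 1.39472 = 1.07029 ≈ 1.0703 bits

These are NOT equal (difference: 0.2867 bits). KL divergence is asymmetric: D_KL(P||Q) ≠ D_KL(Q||P) in general.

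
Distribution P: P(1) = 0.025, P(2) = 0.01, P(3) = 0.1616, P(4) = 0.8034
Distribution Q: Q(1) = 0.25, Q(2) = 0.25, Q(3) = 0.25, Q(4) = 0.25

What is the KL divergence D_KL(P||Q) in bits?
1.1219 bits

D_KL(P||Q) = Σ P(x) log₂(P(x)/Q(x))

Computing term by term:
  P(1)·log₂(P(1)/Q(1)) = 0.025·log₂(0.025/0.25) = -0.08305
  P(2)·log₂(P(2)/Q(2)) = 0.01·log₂(0.01/0.25) = -0.04644
  P(3)·log₂(P(3)/Q(3)) = 0.1616·log₂(0.1616/0.25) = -0.10173
  P(4)·log₂(P(4)/Q(4)) = 0.8034·log₂(0.8034/0.25) = 1.35308

D_KL(P||Q) = -0.08305 - 0.04644 - 0.10173 + 1.35308 = 1.12186 ≈ 1.1219 bits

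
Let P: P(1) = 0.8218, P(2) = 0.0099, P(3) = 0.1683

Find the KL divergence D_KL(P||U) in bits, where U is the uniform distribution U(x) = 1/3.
0.8537 bits

U(i) = 1/3 for all i

D_KL(P||U) = Σ P(x) log₂(P(x) / (1/3))
           = Σ P(x) log₂(P(x)) + log₂(3)
           = log₂(3) - H(P)

H(P) = -Σ P(x) log₂(P(x)):
  -P(1)·log₂(P(1)) = -(0.8218)·log₂(0.8218) = 0.23269
  -P(2)·log₂(P(2)) = -(0.0099)·log₂(0.0099) = 0.06592
  -P(3)·log₂(P(3)) = -(0.1683)·log₂(0.1683) = 0.43268
H(P) = 0.23269 + 0.06592 + 0.43268 = 0.73129 bits

log₂(3) = 1.58496 bits

D_KL(P||U) = 1.58496 - 0.73129 = 0.85367 ≈ 0.8537 bits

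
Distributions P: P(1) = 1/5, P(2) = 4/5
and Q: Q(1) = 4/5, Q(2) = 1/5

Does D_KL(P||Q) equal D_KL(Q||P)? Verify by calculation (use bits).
D_KL(P||Q) = 1.2000 bits, D_KL(Q||P) = 1.2000 bits. Yes — for this pair D_KL(P||Q) = D_KL(Q||P).

D_KL(P||Q) = Σ P(x) log₂(P(x)/Q(x))

Computing term by term:
  P(1)·log₂(P(1)/Q(1)) = (1/5)·log₂((1/5)/(4/5)) = -0.40000
  P(2)·log₂(P(2)/Q(2)) = (4/5)·log₂((4/5)/(1/5)) = 1.60000

D_KL(P||Q) = -0.40000 + 1.60000 = 1.20000 ≈ 1.2000 bits

D_KL(Q||P) = Σ Q(x) log₂(Q(x)/P(x))

Computing term by term:
  Q(1)·log₂(Q(1)/P(1)) = (4/5)·log₂((4/5)/(1/5)) = 1.60000
  Q(2)·log₂(Q(2)/P(2)) = (1/5)·log₂((1/5)/(4/5)) = -0.40000

D_KL(Q||P) = 1.60000 - 0.40000 = 1.20000 ≈ 1.2000 bits

These ARE equal here. Q is P with outcomes relabeled (Q(1) = P(2), Q(2) = P(1)) by a relabeling that is its own inverse, so the two sums contain exactly the same terms in a different order. This is a special case — KL divergence is not symmetric in general: D_KL(P||Q) ≠ D_KL(Q||P) for most P, Q.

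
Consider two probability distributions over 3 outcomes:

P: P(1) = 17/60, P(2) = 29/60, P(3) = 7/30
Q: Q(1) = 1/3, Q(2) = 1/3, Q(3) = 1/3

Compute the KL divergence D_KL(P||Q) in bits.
0.0726 bits

D_KL(P||Q) = Σ P(x) log₂(P(x)/Q(x))

Computing term by term:
  P(1)·log₂(P(1)/Q(1)) = (17/60)·log₂((17/60)/(1/3)) = -0.06643
  P(2)·log₂(P(2)/Q(2)) = (29/60)·log₂((29/60)/(1/3)) = 0.25909
  P(3)·log₂(P(3)/Q(3)) = (7/30)·log₂((7/30)/(1/3)) = -0.12007

D_KL(P||Q) = -0.06643 + 0.25909 - 0.12007 = 0.07259 ≈ 0.0726 bits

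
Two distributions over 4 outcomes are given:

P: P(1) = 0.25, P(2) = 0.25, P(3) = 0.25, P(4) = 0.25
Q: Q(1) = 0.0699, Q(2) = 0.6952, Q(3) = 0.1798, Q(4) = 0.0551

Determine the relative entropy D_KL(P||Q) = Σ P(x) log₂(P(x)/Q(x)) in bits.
0.7551 bits

D_KL(P||Q) = Σ P(x) log₂(P(x)/Q(x))

Computing term by term:
  P(1)·log₂(P(1)/Q(1)) = 0.25·log₂(0.25/0.0699) = 0.45964
  P(2)·log₂(P(2)/Q(2)) = 0.25·log₂(0.25/0.6952) = -0.36887
  P(3)·log₂(P(3)/Q(3)) = 0.25·log₂(0.25/0.1798) = 0.11888
  P(4)·log₂(P(4)/Q(4)) = 0.25·log₂(0.25/0.0551) = 0.54545

D_KL(P||Q) = 0.45964 - 0.36887 + 0.11888 + 0.54545 = 0.75510 ≈ 0.7551 bits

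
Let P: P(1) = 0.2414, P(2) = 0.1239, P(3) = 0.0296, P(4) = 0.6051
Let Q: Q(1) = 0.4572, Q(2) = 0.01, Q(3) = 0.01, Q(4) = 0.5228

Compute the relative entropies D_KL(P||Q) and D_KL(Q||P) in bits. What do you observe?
D_KL(P||Q) = 0.4014 bits, D_KL(Q||P) = 0.2590 bits. The two directions give different values (D_KL(P||Q) exceeds D_KL(Q||P) by 0.1424 bits): KL divergence is asymmetric.

D_KL(P||Q) = Σ P(x) log₂(P(x)/Q(x))

Computing term by term:
  P(1)·log₂(P(1)/Q(1)) = 0.2414·log₂(0.2414/0.4572) = -0.22243
  P(2)·log₂(P(2)/Q(2)) = 0.1239·log₂(0.1239/0.01) = 0.44989
  P(3)·log₂(P(3)/Q(3)) = 0.0296·log₂(0.0296/0.01) = 0.04634
  P(4)·log₂(P(4)/Q(4)) = 0.6051·log₂(0.6051/0.5228) = 0.12762

D_KL(P||Q) = -0.22243 + 0.44989 + 0.04634 + 0.12762 = 0.40142 ≈ 0.4014 bits

D_KL(Q||P) = Σ Q(x) log₂(Q(x)/P(x))

Computing term by term:
  Q(1)·log₂(Q(1)/P(1)) = 0.4572·log₂(0.4572/0.2414) = 0.42126
  Q(2)·log₂(Q(2)/P(2)) = 0.01·log₂(0.01/0.1239) = -0.03631
  Q(3)·log₂(Q(3)/P(3)) = 0.01·log₂(0.01/0.0296) = -0.01566
  Q(4)·log₂(Q(4)/P(4)) = 0.5228·log₂(0.5228/0.6051) = -0.11027

D_KL(Q||P) = 0.42126 - 0.03631 - 0.01566 - 0.11027 = 0.25902 ≈ 0.2590 bits

These are NOT equal (difference: 0.1424 bits). KL divergence is asymmetric: D_KL(P||Q) ≠ D_KL(Q||P) in general.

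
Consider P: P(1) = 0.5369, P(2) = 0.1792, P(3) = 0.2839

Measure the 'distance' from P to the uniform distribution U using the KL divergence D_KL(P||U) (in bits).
0.1430 bits

U(i) = 1/3 for all i

D_KL(P||U) = Σ P(x) log₂(P(x) / (1/3))
           = Σ P(x) log₂(P(x)) + log₂(3)
           = log₂(3) - H(P)

H(P) = -Σ P(x) log₂(P(x)):
  -P(1)·log₂(P(1)) = -(0.5369)·log₂(0.5369) = 0.48175
  -P(2)·log₂(P(2)) = -(0.1792)·log₂(0.1792) = 0.44448
  -P(3)·log₂(P(3)) = -(0.2839)·log₂(0.2839) = 0.51572
H(P) = 0.48175 + 0.44448 + 0.51572 = 1.44195 bits

log₂(3) = 1.58496 bits

D_KL(P||U) = 1.58496 - 1.44195 = 0.14301 ≈ 0.1430 bits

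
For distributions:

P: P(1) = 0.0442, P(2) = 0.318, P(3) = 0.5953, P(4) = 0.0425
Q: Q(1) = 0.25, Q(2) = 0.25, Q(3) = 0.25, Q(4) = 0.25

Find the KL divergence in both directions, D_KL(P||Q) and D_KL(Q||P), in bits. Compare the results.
D_KL(P||Q) = 0.6364 bits, D_KL(Q||P) = 0.8644 bits. D_KL(Q||P) is larger than D_KL(P||Q) by 0.2280 bits; the two directions differ.

D_KL(P||Q) = Σ P(x) log₂(P(x)/Q(x))

Computing term by term:
  P(1)·log₂(P(1)/Q(1)) = 0.0442·log₂(0.0442/0.25) = -0.11049
  P(2)·log₂(P(2)/Q(2)) = 0.318·log₂(0.318/0.25) = 0.11038
  P(3)·log₂(P(3)/Q(3)) = 0.5953·log₂(0.5953/0.25) = 0.74513
  P(4)·log₂(P(4)/Q(4)) = 0.0425·log₂(0.0425/0.25) = -0.10865

D_KL(P||Q) = -0.11049 + 0.11038 + 0.74513 - 0.10865 = 0.63637 ≈ 0.6364 bits

D_KL(Q||P) = Σ Q(x) log₂(Q(x)/P(x))

Computing term by term:
  Q(1)·log₂(Q(1)/P(1)) = 0.25·log₂(0.25/0.0442) = 0.62495
  Q(2)·log₂(Q(2)/P(2)) = 0.25·log₂(0.25/0.318) = -0.08677
  Q(3)·log₂(Q(3)/P(3)) = 0.25·log₂(0.25/0.5953) = -0.31292
  Q(4)·log₂(Q(4)/P(4)) = 0.25·log₂(0.25/0.0425) = 0.63910

D_KL(Q||P) = 0.62495 - 0.08677 - 0.31292 + 0.63910 = 0.86436 ≈ 0.8644 bits

These are NOT equal (difference: 0.2280 bits). KL divergence is asymmetric: D_KL(P||Q) ≠ D_KL(Q||P) in general.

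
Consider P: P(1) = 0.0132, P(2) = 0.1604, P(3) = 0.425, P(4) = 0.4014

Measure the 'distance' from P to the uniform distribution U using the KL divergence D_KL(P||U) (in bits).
0.4408 bits

U(i) = 1/4 for all i

D_KL(P||U) = Σ P(x) log₂(P(x) / (1/4))
           = Σ P(x) log₂(P(x)) + log₂(4)
           = log₂(4) - H(P)

H(P) = -Σ P(x) log₂(P(x)):
  -P(1)·log₂(P(1)) = -(0.0132)·log₂(0.0132) = 0.08241
  -P(2)·log₂(P(2)) = -(0.1604)·log₂(0.1604) = 0.42350
  -P(3)·log₂(P(3)) = -(0.425)·log₂(0.425) = 0.52465
  -P(4)·log₂(P(4)) = -(0.4014)·log₂(0.4014) = 0.52860
H(P) = 0.08241 + 0.42350 + 0.52465 + 0.52860 = 1.55916 bits

log₂(4) = 2.00000 bits

D_KL(P||U) = 2.00000 - 1.55916 = 0.44084 ≈ 0.4408 bits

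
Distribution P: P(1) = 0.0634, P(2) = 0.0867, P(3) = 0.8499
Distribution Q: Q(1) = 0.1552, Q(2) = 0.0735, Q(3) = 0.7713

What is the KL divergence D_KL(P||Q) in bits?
0.0578 bits

D_KL(P||Q) = Σ P(x) log₂(P(x)/Q(x))

Computing term by term:
  P(1)·log₂(P(1)/Q(1)) = 0.0634·log₂(0.0634/0.1552) = -0.08189
  P(2)·log₂(P(2)/Q(2)) = 0.0867·log₂(0.0867/0.0735) = 0.02066
  P(3)·log₂(P(3)/Q(3)) = 0.8499·log₂(0.8499/0.7713) = 0.11899

D_KL(P||Q) = -0.08189 + 0.02066 + 0.11899 = 0.05776 ≈ 0.0578 bits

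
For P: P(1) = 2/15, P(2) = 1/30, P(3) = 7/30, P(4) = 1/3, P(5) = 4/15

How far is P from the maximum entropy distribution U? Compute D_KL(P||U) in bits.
0.2441 bits

U(i) = 1/5 for all i

D_KL(P||U) = Σ P(x) log₂(P(x) / (1/5))
           = Σ P(x) log₂(P(x)) + log₂(5)
           = log₂(5) - H(P)

H(P) = -Σ P(x) log₂(P(x)):
  -P(1)·log₂(P(1)) = -(2/15)·log₂(2/15) = 0.38759
  -P(2)·log₂(P(2)) = -(1/30)·log₂(1/30) = 0.16356
  -P(3)·log₂(P(3)) = -(7/30)·log₂(7/30) = 0.48989
  -P(4)·log₂(P(4)) = -(1/3)·log₂(1/3) = 0.52832
  -P(5)·log₂(P(5)) = -(4/15)·log₂(4/15) = 0.50850
H(P) = 0.38759 + 0.16356 + 0.48989 + 0.52832 + 0.50850 = 2.07786 bits

log₂(5) = 2.32193 bits

D_KL(P||U) = 2.32193 - 2.07786 = 0.24407 ≈ 0.2441 bits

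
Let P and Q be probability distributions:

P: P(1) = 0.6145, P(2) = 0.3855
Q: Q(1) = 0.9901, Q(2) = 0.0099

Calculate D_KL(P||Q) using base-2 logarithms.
1.6138 bits

D_KL(P||Q) = Σ P(x) log₂(P(x)/Q(x))

Computing term by term:
  P(1)·log₂(P(1)/Q(1)) = 0.6145·log₂(0.6145/0.9901) = -0.42288
  P(2)·log₂(P(2)/Q(2)) = 0.3855·log₂(0.3855/0.0099) = 2.03666

D_KL(P||Q) = -0.42288 + 2.03666 = 1.61378 ≈ 1.6138 bits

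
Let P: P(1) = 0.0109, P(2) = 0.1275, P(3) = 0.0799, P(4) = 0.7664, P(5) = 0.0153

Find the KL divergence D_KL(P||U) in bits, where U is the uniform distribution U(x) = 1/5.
1.1943 bits

U(i) = 1/5 for all i

D_KL(P||U) = Σ P(x) log₂(P(x) / (1/5))
           = Σ P(x) log₂(P(x)) + log₂(5)
           = log₂(5) - H(P)

H(P) = -Σ P(x) log₂(P(x)):
  -P(1)·log₂(P(1)) = -(0.0109)·log₂(0.0109) = 0.07106
  -P(2)·log₂(P(2)) = -(0.1275)·log₂(0.1275) = 0.37886
  -P(3)·log₂(P(3)) = -(0.0799)·log₂(0.0799) = 0.29129
  -P(4)·log₂(P(4)) = -(0.7664)·log₂(0.7664) = 0.29417
  -P(5)·log₂(P(5)) = -(0.0153)·log₂(0.0153) = 0.09226
H(P) = 0.07106 + 0.37886 + 0.29129 + 0.29417 + 0.09226 = 1.12764 bits

log₂(5) = 2.32193 bits

D_KL(P||U) = 2.32193 - 1.12764 = 1.19429 ≈ 1.1943 bits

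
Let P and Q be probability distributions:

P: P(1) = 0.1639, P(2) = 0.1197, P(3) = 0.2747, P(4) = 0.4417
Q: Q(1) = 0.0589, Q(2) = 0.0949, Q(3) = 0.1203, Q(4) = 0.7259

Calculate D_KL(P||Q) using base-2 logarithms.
0.2927 bits

D_KL(P||Q) = Σ P(x) log₂(P(x)/Q(x))

Computing term by term:
  P(1)·log₂(P(1)/Q(1)) = 0.1639·log₂(0.1639/0.0589) = 0.24199
  P(2)·log₂(P(2)/Q(2)) = 0.1197·log₂(0.1197/0.0949) = 0.04009
  P(3)·log₂(P(3)/Q(3)) = 0.2747·log₂(0.2747/0.1203) = 0.32723
  P(4)·log₂(P(4)/Q(4)) = 0.4417·log₂(0.4417/0.7259) = -0.31657

D_KL(P||Q) = 0.24199 + 0.04009 + 0.32723 - 0.31657 = 0.29274 ≈ 0.2927 bits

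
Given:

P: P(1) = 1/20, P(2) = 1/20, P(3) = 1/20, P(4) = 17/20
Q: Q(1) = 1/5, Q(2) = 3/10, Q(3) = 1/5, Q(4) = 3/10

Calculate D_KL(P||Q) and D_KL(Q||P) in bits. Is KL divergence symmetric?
D_KL(P||Q) = 0.9479 bits, D_KL(Q||P) = 1.1247 bits. No, KL divergence is not symmetric.

D_KL(P||Q) = Σ P(x) log₂(P(x)/Q(x))

Computing term by term:
  P(1)·log₂(P(1)/Q(1)) = (1/20)·log₂((1/20)/(1/5)) = -0.10000
  P(2)·log₂(P(2)/Q(2)) = (1/20)·log₂((1/20)/(3/10)) = -0.12925
  P(3)·log₂(P(3)/Q(3)) = (1/20)·log₂((1/20)/(1/5)) = -0.10000
  P(4)·log₂(P(4)/Q(4)) = (17/20)·log₂((17/20)/(3/10)) = 1.27713

D_KL(P||Q) = -0.10000 - 0.12925 - 0.10000 + 1.27713 = 0.94788 ≈ 0.9479 bits

D_KL(Q||P) = Σ Q(x) log₂(Q(x)/P(x))

Computing term by term:
  Q(1)·log₂(Q(1)/P(1)) = (1/5)·log₂((1/5)/(1/20)) = 0.40000
  Q(2)·log₂(Q(2)/P(2)) = (3/10)·log₂((3/10)/(1/20)) = 0.77549
  Q(3)·log₂(Q(3)/P(3)) = (1/5)·log₂((1/5)/(1/20)) = 0.40000
  Q(4)·log₂(Q(4)/P(4)) = (3/10)·log₂((3/10)/(17/20)) = -0.45075

D_KL(Q||P) = 0.40000 + 0.77549 + 0.40000 - 0.45075 = 1.12474 ≈ 1.1247 bits

These are NOT equal (difference: 0.1768 bits). KL divergence is asymmetric: D_KL(P||Q) ≠ D_KL(Q||P) in general.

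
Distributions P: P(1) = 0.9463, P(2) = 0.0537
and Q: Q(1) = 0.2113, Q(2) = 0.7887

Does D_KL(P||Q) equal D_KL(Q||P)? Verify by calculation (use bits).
D_KL(P||Q) = 1.8387 bits, D_KL(Q||P) = 2.6003 bits. No — D_KL(P||Q) ≠ D_KL(Q||P) for this pair.

D_KL(P||Q) = Σ P(x) log₂(P(x)/Q(x))

Computing term by term:
  P(1)·log₂(P(1)/Q(1)) = 0.9463·log₂(0.9463/0.2113) = 2.04685
  P(2)·log₂(P(2)/Q(2)) = 0.0537·log₂(0.0537/0.7887) = -0.20817

D_KL(P||Q) = 2.04685 - 0.20817 = 1.83868 ≈ 1.8387 bits

D_KL(Q||P) = Σ Q(x) log₂(Q(x)/P(x))

Computing term by term:
  Q(1)·log₂(Q(1)/P(1)) = 0.2113·log₂(0.2113/0.9463) = -0.45704
  Q(2)·log₂(Q(2)/P(2)) = 0.7887·log₂(0.7887/0.0537) = 3.05738

D_KL(Q||P) = -0.45704 + 3.05738 = 2.60034 ≈ 2.6003 bits

These are NOT equal (difference: 0.7616 bits). KL divergence is asymmetric: D_KL(P||Q) ≠ D_KL(Q||P) in general.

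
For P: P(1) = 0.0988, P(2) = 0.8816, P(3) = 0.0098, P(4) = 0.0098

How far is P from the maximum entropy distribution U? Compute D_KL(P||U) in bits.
1.3790 bits

U(i) = 1/4 for all i

D_KL(P||U) = Σ P(x) log₂(P(x) / (1/4))
           = Σ P(x) log₂(P(x)) + log₂(4)
           = log₂(4) - H(P)

H(P) = -Σ P(x) log₂(P(x)):
  -P(1)·log₂(P(1)) = -(0.0988)·log₂(0.0988) = 0.32993
  -P(2)·log₂(P(2)) = -(0.8816)·log₂(0.8816) = 0.16028
  -P(3)·log₂(P(3)) = -(0.0098)·log₂(0.0098) = 0.06540
  -P(4)·log₂(P(4)) = -(0.0098)·log₂(0.0098) = 0.06540
H(P) = 0.32993 + 0.16028 + 0.06540 + 0.06540 = 0.62101 bits

log₂(4) = 2.00000 bits

D_KL(P||U) = 2.00000 - 0.62101 = 1.37899 ≈ 1.3790 bits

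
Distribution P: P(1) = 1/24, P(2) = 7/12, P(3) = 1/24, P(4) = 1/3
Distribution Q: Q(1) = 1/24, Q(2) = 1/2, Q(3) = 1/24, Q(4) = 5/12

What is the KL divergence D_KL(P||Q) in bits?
0.0224 bits

D_KL(P||Q) = Σ P(x) log₂(P(x)/Q(x))

Computing term by term:
  P(1)·log₂(P(1)/Q(1)) = (1/24)·log₂((1/24)/(1/24)) = 0.00000
  P(2)·log₂(P(2)/Q(2)) = (7/12)·log₂((7/12)/(1/2)) = 0.12973
  P(3)·log₂(P(3)/Q(3)) = (1/24)·log₂((1/24)/(1/24)) = 0.00000
  P(4)·log₂(P(4)/Q(4)) = (1/3)·log₂((1/3)/(5/12)) = -0.10731

D_KL(P||Q) = 0.00000 + 0.12973 + 0.00000 - 0.10731 = 0.02242 ≈ 0.0224 bits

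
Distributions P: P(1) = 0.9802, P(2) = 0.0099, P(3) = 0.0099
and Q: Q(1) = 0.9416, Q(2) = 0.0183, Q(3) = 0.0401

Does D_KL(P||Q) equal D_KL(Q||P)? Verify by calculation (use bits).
D_KL(P||Q) = 0.0281 bits, D_KL(Q||P) = 0.0426 bits. No — D_KL(P||Q) ≠ D_KL(Q||P) for this pair.

D_KL(P||Q) = Σ P(x) log₂(P(x)/Q(x))

Computing term by term:
  P(1)·log₂(P(1)/Q(1)) = 0.9802·log₂(0.9802/0.9416) = 0.05681
  P(2)·log₂(P(2)/Q(2)) = 0.0099·log₂(0.0099/0.0183) = -0.00877
  P(3)·log₂(P(3)/Q(3)) = 0.0099·log₂(0.0099/0.0401) = -0.01998

D_KL(P||Q) = 0.05681 - 0.00877 - 0.01998 = 0.02806 ≈ 0.0281 bits

D_KL(Q||P) = Σ Q(x) log₂(Q(x)/P(x))

Computing term by term:
  Q(1)·log₂(Q(1)/P(1)) = 0.9416·log₂(0.9416/0.9802) = -0.05458
  Q(2)·log₂(Q(2)/P(2)) = 0.0183·log₂(0.0183/0.0099) = 0.01622
  Q(3)·log₂(Q(3)/P(3)) = 0.0401·log₂(0.0401/0.0099) = 0.08093

D_KL(Q||P) = -0.05458 + 0.01622 + 0.08093 = 0.04257 ≈ 0.0426 bits

These are NOT equal (difference: 0.0145 bits). KL divergence is asymmetric: D_KL(P||Q) ≠ D_KL(Q||P) in general.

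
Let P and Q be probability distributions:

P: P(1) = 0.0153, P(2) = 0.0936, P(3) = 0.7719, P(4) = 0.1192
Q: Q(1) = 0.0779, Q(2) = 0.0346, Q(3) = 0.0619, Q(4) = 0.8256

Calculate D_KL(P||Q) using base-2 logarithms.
2.5757 bits

D_KL(P||Q) = Σ P(x) log₂(P(x)/Q(x))

Computing term by term:
  P(1)·log₂(P(1)/Q(1)) = 0.0153·log₂(0.0153/0.0779) = -0.03593
  P(2)·log₂(P(2)/Q(2)) = 0.0936·log₂(0.0936/0.0346) = 0.13438
  P(3)·log₂(P(3)/Q(3)) = 0.7719·log₂(0.7719/0.0619) = 2.81003
  P(4)·log₂(P(4)/Q(4)) = 0.1192·log₂(0.1192/0.8256) = -0.33281

D_KL(P||Q) = -0.03593 + 0.13438 + 2.81003 - 0.33281 = 2.57567 ≈ 2.5757 bits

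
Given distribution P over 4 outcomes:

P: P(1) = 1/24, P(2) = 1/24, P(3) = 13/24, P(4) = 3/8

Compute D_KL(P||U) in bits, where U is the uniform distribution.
0.6082 bits

U(i) = 1/4 for all i

D_KL(P||U) = Σ P(x) log₂(P(x) / (1/4))
           = Σ P(x) log₂(P(x)) + log₂(4)
           = log₂(4) - H(P)

H(P) = -Σ P(x) log₂(P(x)):
  -P(1)·log₂(P(1)) = -(1/24)·log₂(1/24) = 0.19104
  -P(2)·log₂(P(2)) = -(1/24)·log₂(1/24) = 0.19104
  -P(3)·log₂(P(3)) = -(13/24)·log₂(13/24) = 0.47912
  -P(4)·log₂(P(4)) = -(3/8)·log₂(3/8) = 0.53064
H(P) = 0.19104 + 0.19104 + 0.47912 + 0.53064 = 1.39184 bits

log₂(4) = 2.00000 bits

D_KL(P||U) = 2.00000 - 1.39184 = 0.60816 ≈ 0.6082 bits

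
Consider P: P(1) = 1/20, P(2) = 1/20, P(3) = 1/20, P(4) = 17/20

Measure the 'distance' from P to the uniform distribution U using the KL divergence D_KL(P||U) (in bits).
1.1524 bits

U(i) = 1/4 for all i

D_KL(P||U) = Σ P(x) log₂(P(x) / (1/4))
           = Σ P(x) log₂(P(x)) + log₂(4)
           = log₂(4) - H(P)

H(P) = -Σ P(x) log₂(P(x)):
  -P(1)·log₂(P(1)) = -(1/20)·log₂(1/20) = 0.21610
  -P(2)·log₂(P(2)) = -(1/20)·log₂(1/20) = 0.21610
  -P(3)·log₂(P(3)) = -(1/20)·log₂(1/20) = 0.21610
  -P(4)·log₂(P(4)) = -(17/20)·log₂(17/20) = 0.19930
H(P) = 0.21610 + 0.21610 + 0.21610 + 0.19930 = 0.84760 bits

log₂(4) = 2.00000 bits

D_KL(P||U) = 2.00000 - 0.84760 = 1.15240 ≈ 1.1524 bits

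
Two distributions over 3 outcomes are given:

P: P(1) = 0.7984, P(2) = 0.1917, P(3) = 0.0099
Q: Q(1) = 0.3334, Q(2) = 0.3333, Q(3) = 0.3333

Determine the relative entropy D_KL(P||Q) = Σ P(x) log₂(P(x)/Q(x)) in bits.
0.8027 bits

D_KL(P||Q) = Σ P(x) log₂(P(x)/Q(x))

Computing term by term:
  P(1)·log₂(P(1)/Q(1)) = 0.7984·log₂(0.7984/0.3334) = 1.00587
  P(2)·log₂(P(2)/Q(2)) = 0.1917·log₂(0.1917/0.3333) = -0.15297
  P(3)·log₂(P(3)/Q(3)) = 0.0099·log₂(0.0099/0.3333) = -0.05023

D_KL(P||Q) = 1.00587 - 0.15297 - 0.05023 = 0.80267 ≈ 0.8027 bits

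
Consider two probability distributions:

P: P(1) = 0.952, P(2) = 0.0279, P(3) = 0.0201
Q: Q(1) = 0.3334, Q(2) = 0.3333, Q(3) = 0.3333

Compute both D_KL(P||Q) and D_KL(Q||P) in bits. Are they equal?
D_KL(P||Q) = 1.2598 bits, D_KL(Q||P) = 2.0384 bits. No, they are not equal.

D_KL(P||Q) = Σ P(x) log₂(P(x)/Q(x))

Computing term by term:
  P(1)·log₂(P(1)/Q(1)) = 0.952·log₂(0.952/0.3334) = 1.44105
  P(2)·log₂(P(2)/Q(2)) = 0.0279·log₂(0.0279/0.3333) = -0.09984
  P(3)·log₂(P(3)/Q(3)) = 0.0201·log₂(0.0201/0.3333) = -0.08144

D_KL(P||Q) = 1.44105 - 0.09984 - 0.08144 = 1.25977 ≈ 1.2598 bits

D_KL(Q||P) = Σ Q(x) log₂(Q(x)/P(x))

Computing term by term:
  Q(1)·log₂(Q(1)/P(1)) = 0.3334·log₂(0.3334/0.952) = -0.50467
  Q(2)·log₂(Q(2)/P(2)) = 0.3333·log₂(0.3333/0.0279) = 1.19271
  Q(3)·log₂(Q(3)/P(3)) = 0.3333·log₂(0.3333/0.0201) = 1.35038

D_KL(Q||P) = -0.50467 + 1.19271 + 1.35038 = 2.03842 ≈ 2.0384 bits

These are NOT equal (difference: 0.7786 bits). KL divergence is asymmetric: D_KL(P||Q) ≠ D_KL(Q||P) in general.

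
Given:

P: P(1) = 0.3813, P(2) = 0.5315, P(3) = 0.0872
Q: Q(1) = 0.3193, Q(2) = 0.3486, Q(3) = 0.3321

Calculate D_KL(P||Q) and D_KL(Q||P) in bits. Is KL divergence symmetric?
D_KL(P||Q) = 0.2528 bits, D_KL(Q||P) = 0.3468 bits. No, KL divergence is not symmetric.

D_KL(P||Q) = Σ P(x) log₂(P(x)/Q(x))

Computing term by term:
  P(1)·log₂(P(1)/Q(1)) = 0.3813·log₂(0.3813/0.3193) = 0.09762
  P(2)·log₂(P(2)/Q(2)) = 0.5315·log₂(0.5315/0.3486) = 0.32342
  P(3)·log₂(P(3)/Q(3)) = 0.0872·log₂(0.0872/0.3321) = -0.16823

D_KL(P||Q) = 0.09762 + 0.32342 - 0.16823 = 0.25281 ≈ 0.2528 bits

D_KL(Q||P) = Σ Q(x) log₂(Q(x)/P(x))

Computing term by term:
  Q(1)·log₂(Q(1)/P(1)) = 0.3193·log₂(0.3193/0.3813) = -0.08175
  Q(2)·log₂(Q(2)/P(2)) = 0.3486·log₂(0.3486/0.5315) = -0.21212
  Q(3)·log₂(Q(3)/P(3)) = 0.3321·log₂(0.3321/0.0872) = 0.64069

D_KL(Q||P) = -0.08175 - 0.21212 + 0.64069 = 0.34682 ≈ 0.3468 bits

These are NOT equal (difference: 0.0940 bits). KL divergence is asymmetric: D_KL(P||Q) ≠ D_KL(Q||P) in general.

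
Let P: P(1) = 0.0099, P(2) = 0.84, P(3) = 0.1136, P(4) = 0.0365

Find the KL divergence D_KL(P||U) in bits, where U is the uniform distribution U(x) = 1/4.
1.1920 bits

U(i) = 1/4 for all i

D_KL(P||U) = Σ P(x) log₂(P(x) / (1/4))
           = Σ P(x) log₂(P(x)) + log₂(4)
           = log₂(4) - H(P)

H(P) = -Σ P(x) log₂(P(x)):
  -P(1)·log₂(P(1)) = -(0.0099)·log₂(0.0099) = 0.06592
  -P(2)·log₂(P(2)) = -(0.84)·log₂(0.84) = 0.21129
  -P(3)·log₂(P(3)) = -(0.1136)·log₂(0.1136) = 0.35647
  -P(4)·log₂(P(4)) = -(0.0365)·log₂(0.0365) = 0.17432
H(P) = 0.06592 + 0.21129 + 0.35647 + 0.17432 = 0.80800 bits

log₂(4) = 2.00000 bits

D_KL(P||U) = 2.00000 - 0.80800 = 1.19200 ≈ 1.1920 bits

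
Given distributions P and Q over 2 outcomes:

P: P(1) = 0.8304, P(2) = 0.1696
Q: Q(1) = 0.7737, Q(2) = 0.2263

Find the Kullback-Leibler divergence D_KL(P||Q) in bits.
0.0142 bits

D_KL(P||Q) = Σ P(x) log₂(P(x)/Q(x))

Computing term by term:
  P(1)·log₂(P(1)/Q(1)) = 0.8304·log₂(0.8304/0.7737) = 0.08473
  P(2)·log₂(P(2)/Q(2)) = 0.1696·log₂(0.1696/0.2263) = -0.07057

D_KL(P||Q) = 0.08473 - 0.07057 = 0.01416 ≈ 0.0142 bits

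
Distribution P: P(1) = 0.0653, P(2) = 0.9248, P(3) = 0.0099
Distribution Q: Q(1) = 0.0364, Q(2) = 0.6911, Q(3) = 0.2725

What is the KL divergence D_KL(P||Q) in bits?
0.3964 bits

D_KL(P||Q) = Σ P(x) log₂(P(x)/Q(x))

Computing term by term:
  P(1)·log₂(P(1)/Q(1)) = 0.0653·log₂(0.0653/0.0364) = 0.05506
  P(2)·log₂(P(2)/Q(2)) = 0.9248·log₂(0.9248/0.6911) = 0.38864
  P(3)·log₂(P(3)/Q(3)) = 0.0099·log₂(0.0099/0.2725) = -0.04735

D_KL(P||Q) = 0.05506 + 0.38864 - 0.04735 = 0.39635 ≈ 0.3964 bits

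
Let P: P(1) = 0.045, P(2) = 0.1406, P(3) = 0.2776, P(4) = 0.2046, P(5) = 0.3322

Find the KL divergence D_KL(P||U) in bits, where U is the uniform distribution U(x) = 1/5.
0.2129 bits

U(i) = 1/5 for all i

D_KL(P||U) = Σ P(x) log₂(P(x) / (1/5))
           = Σ P(x) log₂(P(x)) + log₂(5)
           = log₂(5) - H(P)

H(P) = -Σ P(x) log₂(P(x)):
  -P(1)·log₂(P(1)) = -(0.045)·log₂(0.045) = 0.20133
  -P(2)·log₂(P(2)) = -(0.1406)·log₂(0.1406) = 0.39794
  -P(3)·log₂(P(3)) = -(0.2776)·log₂(0.2776) = 0.51326
  -P(4)·log₂(P(4)) = -(0.2046)·log₂(0.2046) = 0.46835
  -P(5)·log₂(P(5)) = -(0.3322)·log₂(0.3322) = 0.52816
H(P) = 0.20133 + 0.39794 + 0.51326 + 0.46835 + 0.52816 = 2.10904 bits

log₂(5) = 2.32193 bits

D_KL(P||U) = 2.32193 - 2.10904 = 0.21289 ≈ 0.2129 bits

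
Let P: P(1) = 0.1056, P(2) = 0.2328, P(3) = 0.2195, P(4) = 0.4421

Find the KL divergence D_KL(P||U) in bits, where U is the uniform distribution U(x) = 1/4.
0.1672 bits

U(i) = 1/4 for all i

D_KL(P||U) = Σ P(x) log₂(P(x) / (1/4))
           = Σ P(x) log₂(P(x)) + log₂(4)
           = log₂(4) - H(P)

H(P) = -Σ P(x) log₂(P(x)):
  -P(1)·log₂(P(1)) = -(0.1056)·log₂(0.1056) = 0.34249
  -P(2)·log₂(P(2)) = -(0.2328)·log₂(0.2328) = 0.48954
  -P(3)·log₂(P(3)) = -(0.2195)·log₂(0.2195) = 0.48020
  -P(4)·log₂(P(4)) = -(0.4421)·log₂(0.4421) = 0.52060
H(P) = 0.34249 + 0.48954 + 0.48020 + 0.52060 = 1.83283 bits

log₂(4) = 2.00000 bits

D_KL(P||U) = 2.00000 - 1.83283 = 0.16717 ≈ 0.1672 bits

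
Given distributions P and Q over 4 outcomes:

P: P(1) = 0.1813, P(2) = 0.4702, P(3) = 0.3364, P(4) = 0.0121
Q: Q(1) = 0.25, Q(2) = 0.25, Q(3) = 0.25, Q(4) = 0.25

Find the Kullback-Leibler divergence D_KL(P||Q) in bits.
0.4357 bits

D_KL(P||Q) = Σ P(x) log₂(P(x)/Q(x))

Computing term by term:
  P(1)·log₂(P(1)/Q(1)) = 0.1813·log₂(0.1813/0.25) = -0.08404
  P(2)·log₂(P(2)/Q(2)) = 0.4702·log₂(0.4702/0.25) = 0.42852
  P(3)·log₂(P(3)/Q(3)) = 0.3364·log₂(0.3364/0.25) = 0.14406
  P(4)·log₂(P(4)/Q(4)) = 0.0121·log₂(0.0121/0.25) = -0.05286

D_KL(P||Q) = -0.08404 + 0.42852 + 0.14406 - 0.05286 = 0.43568 ≈ 0.4357 bits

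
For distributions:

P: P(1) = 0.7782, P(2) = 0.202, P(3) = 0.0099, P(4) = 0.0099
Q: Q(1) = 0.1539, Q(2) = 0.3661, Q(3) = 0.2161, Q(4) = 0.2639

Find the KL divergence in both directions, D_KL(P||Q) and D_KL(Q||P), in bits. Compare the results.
D_KL(P||Q) = 1.5553 bits, D_KL(Q||P) = 2.1654 bits. D_KL(Q||P) is larger than D_KL(P||Q) by 0.6101 bits; the two directions differ.

D_KL(P||Q) = Σ P(x) log₂(P(x)/Q(x))

Computing term by term:
  P(1)·log₂(P(1)/Q(1)) = 0.7782·log₂(0.7782/0.1539) = 1.81955
  P(2)·log₂(P(2)/Q(2)) = 0.202·log₂(0.202/0.3661) = -0.17329
  P(3)·log₂(P(3)/Q(3)) = 0.0099·log₂(0.0099/0.2161) = -0.04404
  P(4)·log₂(P(4)/Q(4)) = 0.0099·log₂(0.0099/0.2639) = -0.04689

D_KL(P||Q) = 1.81955 - 0.17329 - 0.04404 - 0.04689 = 1.55533 ≈ 1.5553 bits

D_KL(Q||P) = Σ Q(x) log₂(Q(x)/P(x))

Computing term by term:
  Q(1)·log₂(Q(1)/P(1)) = 0.1539·log₂(0.1539/0.7782) = -0.35984
  Q(2)·log₂(Q(2)/P(2)) = 0.3661·log₂(0.3661/0.202) = 0.31407
  Q(3)·log₂(Q(3)/P(3)) = 0.2161·log₂(0.2161/0.0099) = 0.96124
  Q(4)·log₂(Q(4)/P(4)) = 0.2639·log₂(0.2639/0.0099) = 1.24994

D_KL(Q||P) = -0.35984 + 0.31407 + 0.96124 + 1.24994 = 2.16541 ≈ 2.1654 bits

These are NOT equal (difference: 0.6101 bits). KL divergence is asymmetric: D_KL(P||Q) ≠ D_KL(Q||P) in general.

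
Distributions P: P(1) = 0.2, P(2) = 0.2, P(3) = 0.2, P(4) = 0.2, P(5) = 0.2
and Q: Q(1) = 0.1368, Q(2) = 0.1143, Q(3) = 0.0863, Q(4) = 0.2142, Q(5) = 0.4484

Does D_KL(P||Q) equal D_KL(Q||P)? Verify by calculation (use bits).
D_KL(P||Q) = 0.2608 bits, D_KL(Q||P) = 0.2716 bits. No — D_KL(P||Q) ≠ D_KL(Q||P) for this pair.

D_KL(P||Q) = Σ P(x) log₂(P(x)/Q(x))

Computing term by term:
  P(1)·log₂(P(1)/Q(1)) = 0.2·log₂(0.2/0.1368) = 0.10959
  P(2)·log₂(P(2)/Q(2)) = 0.2·log₂(0.2/0.1143) = 0.16143
  P(3)·log₂(P(3)/Q(3)) = 0.2·log₂(0.2/0.0863) = 0.24251
  P(4)·log₂(P(4)/Q(4)) = 0.2·log₂(0.2/0.2142) = -0.01979
  P(5)·log₂(P(5)/Q(5)) = 0.2·log₂(0.2/0.4484) = -0.23296

D_KL(P||Q) = 0.10959 + 0.16143 + 0.24251 - 0.01979 - 0.23296 = 0.26078 ≈ 0.2608 bits

D_KL(Q||P) = Σ Q(x) log₂(Q(x)/P(x))

Computing term by term:
  Q(1)·log₂(Q(1)/P(1)) = 0.1368·log₂(0.1368/0.2) = -0.07496
  Q(2)·log₂(Q(2)/P(2)) = 0.1143·log₂(0.1143/0.2) = -0.09226
  Q(3)·log₂(Q(3)/P(3)) = 0.0863·log₂(0.0863/0.2) = -0.10464
  Q(4)·log₂(Q(4)/P(4)) = 0.2142·log₂(0.2142/0.2) = 0.02120
  Q(5)·log₂(Q(5)/P(5)) = 0.4484·log₂(0.4484/0.2) = 0.52229

D_KL(Q||P) = -0.07496 - 0.09226 - 0.10464 + 0.02120 + 0.52229 = 0.27163 ≈ 0.2716 bits

These are NOT equal (difference: 0.0108 bits). KL divergence is asymmetric: D_KL(P||Q) ≠ D_KL(Q||P) in general.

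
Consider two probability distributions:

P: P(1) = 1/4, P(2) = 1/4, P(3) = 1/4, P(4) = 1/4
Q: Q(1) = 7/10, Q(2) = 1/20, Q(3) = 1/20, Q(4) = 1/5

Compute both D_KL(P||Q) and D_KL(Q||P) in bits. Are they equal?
D_KL(P||Q) = 0.8701 bits, D_KL(Q||P) = 0.7432 bits. No, they are not equal.

D_KL(P||Q) = Σ P(x) log₂(P(x)/Q(x))

Computing term by term:
  P(1)·log₂(P(1)/Q(1)) = (1/4)·log₂((1/4)/(7/10)) = -0.37136
  P(2)·log₂(P(2)/Q(2)) = (1/4)·log₂((1/4)/(1/20)) = 0.58048
  P(3)·log₂(P(3)/Q(3)) = (1/4)·log₂((1/4)/(1/20)) = 0.58048
  P(4)·log₂(P(4)/Q(4)) = (1/4)·log₂((1/4)/(1/5)) = 0.08048

D_KL(P||Q) = -0.37136 + 0.58048 + 0.58048 + 0.08048 = 0.87008 ≈ 0.8701 bits

D_KL(Q||P) = Σ Q(x) log₂(Q(x)/P(x))

Computing term by term:
  Q(1)·log₂(Q(1)/P(1)) = (7/10)·log₂((7/10)/(1/4)) = 1.03980
  Q(2)·log₂(Q(2)/P(2)) = (1/20)·log₂((1/20)/(1/4)) = -0.11610
  Q(3)·log₂(Q(3)/P(3)) = (1/20)·log₂((1/20)/(1/4)) = -0.11610
  Q(4)·log₂(Q(4)/P(4)) = (1/5)·log₂((1/5)/(1/4)) = -0.06439

D_KL(Q||P) = 1.03980 - 0.11610 - 0.11610 - 0.06439 = 0.74321 ≈ 0.7432 bits

These are NOT equal (difference: 0.1269 bits). KL divergence is asymmetric: D_KL(P||Q) ≠ D_KL(Q||P) in general.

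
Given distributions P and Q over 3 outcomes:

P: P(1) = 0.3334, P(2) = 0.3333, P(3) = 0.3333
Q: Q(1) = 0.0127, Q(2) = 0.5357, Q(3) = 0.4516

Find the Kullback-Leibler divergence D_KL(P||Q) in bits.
1.1975 bits

D_KL(P||Q) = Σ P(x) log₂(P(x)/Q(x))

Computing term by term:
  P(1)·log₂(P(1)/Q(1)) = 0.3334·log₂(0.3334/0.0127) = 1.57177
  P(2)·log₂(P(2)/Q(2)) = 0.3333·log₂(0.3333/0.5357) = -0.22818
  P(3)·log₂(P(3)/Q(3)) = 0.3333·log₂(0.3333/0.4516) = -0.14606

D_KL(P||Q) = 1.57177 - 0.22818 - 0.14606 = 1.19753 ≈ 1.1975 bits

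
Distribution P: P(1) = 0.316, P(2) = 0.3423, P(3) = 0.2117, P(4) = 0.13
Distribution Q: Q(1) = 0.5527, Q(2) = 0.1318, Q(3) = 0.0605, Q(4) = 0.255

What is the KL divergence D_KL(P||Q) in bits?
0.4726 bits

D_KL(P||Q) = Σ P(x) log₂(P(x)/Q(x))

Computing term by term:
  P(1)·log₂(P(1)/Q(1)) = 0.316·log₂(0.316/0.5527) = -0.25488
  P(2)·log₂(P(2)/Q(2)) = 0.3423·log₂(0.3423/0.1318) = 0.47132
  P(3)·log₂(P(3)/Q(3)) = 0.2117·log₂(0.2117/0.0605) = 0.38254
  P(4)·log₂(P(4)/Q(4)) = 0.13·log₂(0.13/0.255) = -0.12636

D_KL(P||Q) = -0.25488 + 0.47132 + 0.38254 - 0.12636 = 0.47262 ≈ 0.4726 bits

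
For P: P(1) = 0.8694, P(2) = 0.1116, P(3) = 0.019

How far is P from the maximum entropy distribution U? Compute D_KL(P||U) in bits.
0.9477 bits

U(i) = 1/3 for all i

D_KL(P||U) = Σ P(x) log₂(P(x) / (1/3))
           = Σ P(x) log₂(P(x)) + log₂(3)
           = log₂(3) - H(P)

H(P) = -Σ P(x) log₂(P(x)):
  -P(1)·log₂(P(1)) = -(0.8694)·log₂(0.8694) = 0.17554
  -P(2)·log₂(P(2)) = -(0.1116)·log₂(0.1116) = 0.35306
  -P(3)·log₂(P(3)) = -(0.019)·log₂(0.019) = 0.10864
H(P) = 0.17554 + 0.35306 + 0.10864 = 0.63724 bits

log₂(3) = 1.58496 bits

D_KL(P||U) = 1.58496 - 0.63724 = 0.94772 ≈ 0.9477 bits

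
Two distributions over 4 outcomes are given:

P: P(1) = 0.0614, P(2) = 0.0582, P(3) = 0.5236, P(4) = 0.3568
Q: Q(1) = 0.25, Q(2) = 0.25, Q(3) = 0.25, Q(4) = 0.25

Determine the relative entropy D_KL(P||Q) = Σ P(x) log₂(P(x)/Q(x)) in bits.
0.4948 bits

D_KL(P||Q) = Σ P(x) log₂(P(x)/Q(x))

Computing term by term:
  P(1)·log₂(P(1)/Q(1)) = 0.0614·log₂(0.0614/0.25) = -0.12437
  P(2)·log₂(P(2)/Q(2)) = 0.0582·log₂(0.0582/0.25) = -0.12239
  P(3)·log₂(P(3)/Q(3)) = 0.5236·log₂(0.5236/0.25) = 0.55844
  P(4)·log₂(P(4)/Q(4)) = 0.3568·log₂(0.3568/0.25) = 0.18311

D_KL(P||Q) = -0.12437 - 0.12239 + 0.55844 + 0.18311 = 0.49479 ≈ 0.4948 bits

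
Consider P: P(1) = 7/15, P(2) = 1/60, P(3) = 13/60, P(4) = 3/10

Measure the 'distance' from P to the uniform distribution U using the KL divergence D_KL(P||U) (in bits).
0.3893 bits

U(i) = 1/4 for all i

D_KL(P||U) = Σ P(x) log₂(P(x) / (1/4))
           = Σ P(x) log₂(P(x)) + log₂(4)
           = log₂(4) - H(P)

H(P) = -Σ P(x) log₂(P(x)):
  -P(1)·log₂(P(1)) = -(7/15)·log₂(7/15) = 0.51312
  -P(2)·log₂(P(2)) = -(1/60)·log₂(1/60) = 0.09845
  -P(3)·log₂(P(3)) = -(13/60)·log₂(13/60) = 0.47806
  -P(4)·log₂(P(4)) = -(3/10)·log₂(3/10) = 0.52109
H(P) = 0.51312 + 0.09845 + 0.47806 + 0.52109 = 1.61072 bits

log₂(4) = 2.00000 bits

D_KL(P||U) = 2.00000 - 1.61072 = 0.38928 ≈ 0.3893 bits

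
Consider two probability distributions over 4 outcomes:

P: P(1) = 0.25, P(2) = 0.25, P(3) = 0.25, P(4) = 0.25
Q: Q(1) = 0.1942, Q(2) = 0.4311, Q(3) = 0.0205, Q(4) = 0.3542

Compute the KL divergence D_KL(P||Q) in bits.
0.6710 bits

D_KL(P||Q) = Σ P(x) log₂(P(x)/Q(x))

Computing term by term:
  P(1)·log₂(P(1)/Q(1)) = 0.25·log₂(0.25/0.1942) = 0.09110
  P(2)·log₂(P(2)/Q(2)) = 0.25·log₂(0.25/0.4311) = -0.19652
  P(3)·log₂(P(3)/Q(3)) = 0.25·log₂(0.25/0.0205) = 0.90206
  P(4)·log₂(P(4)/Q(4)) = 0.25·log₂(0.25/0.3542) = -0.12566

D_KL(P||Q) = 0.09110 - 0.19652 + 0.90206 - 0.12566 = 0.67098 ≈ 0.6710 bits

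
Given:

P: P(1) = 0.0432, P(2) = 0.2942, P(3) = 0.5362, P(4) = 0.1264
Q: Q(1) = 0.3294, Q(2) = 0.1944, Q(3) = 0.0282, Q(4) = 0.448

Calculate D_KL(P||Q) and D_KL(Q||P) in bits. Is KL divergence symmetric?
D_KL(P||Q) = 2.0968 bits, D_KL(Q||P) = 1.5472 bits. No, KL divergence is not symmetric.

D_KL(P||Q) = Σ P(x) log₂(P(x)/Q(x))

Computing term by term:
  P(1)·log₂(P(1)/Q(1)) = 0.0432·log₂(0.0432/0.3294) = -0.12661
  P(2)·log₂(P(2)/Q(2)) = 0.2942·log₂(0.2942/0.1944) = 0.17586
  P(3)·log₂(P(3)/Q(3)) = 0.5362·log₂(0.5362/0.0282) = 2.27832
  P(4)·log₂(P(4)/Q(4)) = 0.1264·log₂(0.1264/0.448) = -0.23074

D_KL(P||Q) = -0.12661 + 0.17586 + 2.27832 - 0.23074 = 2.09683 ≈ 2.0968 bits

D_KL(Q||P) = Σ Q(x) log₂(Q(x)/P(x))

Computing term by term:
  Q(1)·log₂(Q(1)/P(1)) = 0.3294·log₂(0.3294/0.0432) = 0.96538
  Q(2)·log₂(Q(2)/P(2)) = 0.1944·log₂(0.1944/0.2942) = -0.11621
  Q(3)·log₂(Q(3)/P(3)) = 0.0282·log₂(0.0282/0.5362) = -0.11982
  Q(4)·log₂(Q(4)/P(4)) = 0.448·log₂(0.448/0.1264) = 0.81783

D_KL(Q||P) = 0.96538 - 0.11621 - 0.11982 + 0.81783 = 1.54718 ≈ 1.5472 bits

These are NOT equal (difference: 0.5496 bits). KL divergence is asymmetric: D_KL(P||Q) ≠ D_KL(Q||P) in general.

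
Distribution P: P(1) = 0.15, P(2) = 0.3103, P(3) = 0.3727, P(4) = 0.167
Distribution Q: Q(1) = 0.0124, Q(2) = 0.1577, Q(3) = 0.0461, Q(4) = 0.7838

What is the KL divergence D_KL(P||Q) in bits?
1.5937 bits

D_KL(P||Q) = Σ P(x) log₂(P(x)/Q(x))

Computing term by term:
  P(1)·log₂(P(1)/Q(1)) = 0.15·log₂(0.15/0.0124) = 0.53948
  P(2)·log₂(P(2)/Q(2)) = 0.3103·log₂(0.3103/0.1577) = 0.30300
  P(3)·log₂(P(3)/Q(3)) = 0.3727·log₂(0.3727/0.0461) = 1.12376
  P(4)·log₂(P(4)/Q(4)) = 0.167·log₂(0.167/0.7838) = -0.37252

D_KL(P||Q) = 0.53948 + 0.30300 + 1.12376 - 0.37252 = 1.59372 ≈ 1.5937 bits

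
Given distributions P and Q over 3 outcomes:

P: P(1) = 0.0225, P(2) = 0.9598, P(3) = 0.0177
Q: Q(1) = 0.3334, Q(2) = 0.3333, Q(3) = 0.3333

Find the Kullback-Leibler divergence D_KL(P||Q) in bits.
1.3021 bits

D_KL(P||Q) = Σ P(x) log₂(P(x)/Q(x))

Computing term by term:
  P(1)·log₂(P(1)/Q(1)) = 0.0225·log₂(0.0225/0.3334) = -0.08751
  P(2)·log₂(P(2)/Q(2)) = 0.9598·log₂(0.9598/0.3333) = 1.46457
  P(3)·log₂(P(3)/Q(3)) = 0.0177·log₂(0.0177/0.3333) = -0.07496

D_KL(P||Q) = -0.08751 + 1.46457 - 0.07496 = 1.30210 ≈ 1.3021 bits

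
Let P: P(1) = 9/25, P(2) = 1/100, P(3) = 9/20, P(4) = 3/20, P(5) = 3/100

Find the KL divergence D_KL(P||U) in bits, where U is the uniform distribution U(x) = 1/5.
0.6442 bits

U(i) = 1/5 for all i

D_KL(P||U) = Σ P(x) log₂(P(x) / (1/5))
           = Σ P(x) log₂(P(x)) + log₂(5)
           = log₂(5) - H(P)

H(P) = -Σ P(x) log₂(P(x)):
  -P(1)·log₂(P(1)) = -(9/25)·log₂(9/25) = 0.53062
  -P(2)·log₂(P(2)) = -(1/100)·log₂(1/100) = 0.06644
  -P(3)·log₂(P(3)) = -(9/20)·log₂(9/20) = 0.51840
  -P(4)·log₂(P(4)) = -(3/20)·log₂(3/20) = 0.41054
  -P(5)·log₂(P(5)) = -(3/100)·log₂(3/100) = 0.15177
H(P) = 0.53062 + 0.06644 + 0.51840 + 0.41054 + 0.15177 = 1.67777 bits

log₂(5) = 2.32193 bits

D_KL(P||U) = 2.32193 - 1.67777 = 0.64416 ≈ 0.6442 bits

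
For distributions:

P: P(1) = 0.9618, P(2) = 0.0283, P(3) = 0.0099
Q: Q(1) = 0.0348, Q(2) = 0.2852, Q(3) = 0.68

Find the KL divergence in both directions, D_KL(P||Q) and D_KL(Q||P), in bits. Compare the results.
D_KL(P||Q) = 4.4509 bits, D_KL(Q||P) = 4.9333 bits. D_KL(Q||P) is larger than D_KL(P||Q) by 0.4824 bits; the two directions differ.

D_KL(P||Q) = Σ P(x) log₂(P(x)/Q(x))

Computing term by term:
  P(1)·log₂(P(1)/Q(1)) = 0.9618·log₂(0.9618/0.0348) = 4.60565
  P(2)·log₂(P(2)/Q(2)) = 0.0283·log₂(0.0283/0.2852) = -0.09433
  P(3)·log₂(P(3)/Q(3)) = 0.0099·log₂(0.0099/0.68) = -0.06041

D_KL(P||Q) = 4.60565 - 0.09433 - 0.06041 = 4.45091 ≈ 4.4509 bits

D_KL(Q||P) = Σ Q(x) log₂(Q(x)/P(x))

Computing term by term:
  Q(1)·log₂(Q(1)/P(1)) = 0.0348·log₂(0.0348/0.9618) = -0.16664
  Q(2)·log₂(Q(2)/P(2)) = 0.2852·log₂(0.2852/0.0283) = 0.95060
  Q(3)·log₂(Q(3)/P(3)) = 0.68·log₂(0.68/0.0099) = 4.14933

D_KL(Q||P) = -0.16664 + 0.95060 + 4.14933 = 4.93329 ≈ 4.9333 bits

These are NOT equal (difference: 0.4824 bits). KL divergence is asymmetric: D_KL(P||Q) ≠ D_KL(Q||P) in general.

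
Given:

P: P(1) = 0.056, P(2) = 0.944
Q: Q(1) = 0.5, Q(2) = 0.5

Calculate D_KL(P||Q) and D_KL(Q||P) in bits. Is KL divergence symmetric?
D_KL(P||Q) = 0.6886 bits, D_KL(Q||P) = 1.1208 bits. No, KL divergence is not symmetric.

D_KL(P||Q) = Σ P(x) log₂(P(x)/Q(x))

Computing term by term:
  P(1)·log₂(P(1)/Q(1)) = 0.056·log₂(0.056/0.5) = -0.17687
  P(2)·log₂(P(2)/Q(2)) = 0.944·log₂(0.944/0.5) = 0.86551

D_KL(P||Q) = -0.17687 + 0.86551 = 0.68864 ≈ 0.6886 bits

D_KL(Q||P) = Σ Q(x) log₂(Q(x)/P(x))

Computing term by term:
  Q(1)·log₂(Q(1)/P(1)) = 0.5·log₂(0.5/0.056) = 1.57921
  Q(2)·log₂(Q(2)/P(2)) = 0.5·log₂(0.5/0.944) = -0.45843

D_KL(Q||P) = 1.57921 - 0.45843 = 1.12078 ≈ 1.1208 bits

These are NOT equal (difference: 0.4322 bits). KL divergence is asymmetric: D_KL(P||Q) ≠ D_KL(Q||P) in general.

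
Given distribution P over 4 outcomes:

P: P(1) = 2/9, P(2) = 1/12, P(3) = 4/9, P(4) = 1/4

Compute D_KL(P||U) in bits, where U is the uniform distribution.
0.1991 bits

U(i) = 1/4 for all i

D_KL(P||U) = Σ P(x) log₂(P(x) / (1/4))
           = Σ P(x) log₂(P(x)) + log₂(4)
           = log₂(4) - H(P)

H(P) = -Σ P(x) log₂(P(x)):
  -P(1)·log₂(P(1)) = -(2/9)·log₂(2/9) = 0.48221
  -P(2)·log₂(P(2)) = -(1/12)·log₂(1/12) = 0.29875
  -P(3)·log₂(P(3)) = -(4/9)·log₂(4/9) = 0.51997
  -P(4)·log₂(P(4)) = -(1/4)·log₂(1/4) = 0.50000
H(P) = 0.48221 + 0.29875 + 0.51997 + 0.50000 = 1.80093 bits

log₂(4) = 2.00000 bits

D_KL(P||U) = 2.00000 - 1.80093 = 0.19907 ≈ 0.1991 bits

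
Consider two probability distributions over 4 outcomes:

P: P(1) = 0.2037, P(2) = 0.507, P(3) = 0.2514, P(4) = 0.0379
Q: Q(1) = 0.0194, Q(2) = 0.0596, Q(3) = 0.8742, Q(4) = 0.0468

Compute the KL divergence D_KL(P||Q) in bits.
1.7934 bits

D_KL(P||Q) = Σ P(x) log₂(P(x)/Q(x))

Computing term by term:
  P(1)·log₂(P(1)/Q(1)) = 0.2037·log₂(0.2037/0.0194) = 0.69102
  P(2)·log₂(P(2)/Q(2)) = 0.507·log₂(0.507/0.0596) = 1.56592
  P(3)·log₂(P(3)/Q(3)) = 0.2514·log₂(0.2514/0.8742) = -0.45201
  P(4)·log₂(P(4)/Q(4)) = 0.0379·log₂(0.0379/0.0468) = -0.01153

D_KL(P||Q) = 0.69102 + 1.56592 - 0.45201 - 0.01153 = 1.79340 ≈ 1.7934 bits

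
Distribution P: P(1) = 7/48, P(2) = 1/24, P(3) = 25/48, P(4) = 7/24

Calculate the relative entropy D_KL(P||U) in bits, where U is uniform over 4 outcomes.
0.3953 bits

U(i) = 1/4 for all i

D_KL(P||U) = Σ P(x) log₂(P(x) / (1/4))
           = Σ P(x) log₂(P(x)) + log₂(4)
           = log₂(4) - H(P)

H(P) = -Σ P(x) log₂(P(x)):
  -P(1)·log₂(P(1)) = -(7/48)·log₂(7/48) = 0.40507
  -P(2)·log₂(P(2)) = -(1/24)·log₂(1/24) = 0.19104
  -P(3)·log₂(P(3)) = -(25/48)·log₂(25/48) = 0.49016
  -P(4)·log₂(P(4)) = -(7/24)·log₂(7/24) = 0.51847
H(P) = 0.40507 + 0.19104 + 0.49016 + 0.51847 = 1.60474 bits

log₂(4) = 2.00000 bits

D_KL(P||U) = 2.00000 - 1.60474 = 0.39526 ≈ 0.3953 bits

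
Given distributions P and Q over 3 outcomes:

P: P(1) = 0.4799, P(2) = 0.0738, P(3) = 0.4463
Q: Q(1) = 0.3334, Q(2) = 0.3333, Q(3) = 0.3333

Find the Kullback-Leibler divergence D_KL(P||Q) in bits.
0.2796 bits

D_KL(P||Q) = Σ P(x) log₂(P(x)/Q(x))

Computing term by term:
  P(1)·log₂(P(1)/Q(1)) = 0.4799·log₂(0.4799/0.3334) = 0.25218
  P(2)·log₂(P(2)/Q(2)) = 0.0738·log₂(0.0738/0.3333) = -0.16052
  P(3)·log₂(P(3)/Q(3)) = 0.4463·log₂(0.4463/0.3333) = 0.18798

D_KL(P||Q) = 0.25218 - 0.16052 + 0.18798 = 0.27964 ≈ 0.2796 bits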